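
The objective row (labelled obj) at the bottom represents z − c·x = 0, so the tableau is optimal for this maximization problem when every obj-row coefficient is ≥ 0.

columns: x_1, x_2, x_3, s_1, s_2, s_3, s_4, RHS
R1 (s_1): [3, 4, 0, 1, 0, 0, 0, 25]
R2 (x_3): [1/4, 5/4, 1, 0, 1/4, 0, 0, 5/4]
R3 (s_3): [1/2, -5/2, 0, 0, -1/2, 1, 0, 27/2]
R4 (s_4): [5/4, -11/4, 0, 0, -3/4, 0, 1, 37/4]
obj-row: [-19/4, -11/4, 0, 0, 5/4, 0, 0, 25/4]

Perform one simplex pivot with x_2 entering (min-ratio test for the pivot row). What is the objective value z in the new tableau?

Ratio test on column x_2 — row 1: 25/4 = 25/4; row 2: (5/4)/(5/4) = 1; row 3: entry -5/2 ≤ 0; row 4: entry -11/4 ≤ 0. Minimum is 1 at row 2 (x_3 leaves); pivot element 5/4.
Pivot on row 2; the obj-row RHS becomes 25/4 − (-11/4)·1 = 9.

9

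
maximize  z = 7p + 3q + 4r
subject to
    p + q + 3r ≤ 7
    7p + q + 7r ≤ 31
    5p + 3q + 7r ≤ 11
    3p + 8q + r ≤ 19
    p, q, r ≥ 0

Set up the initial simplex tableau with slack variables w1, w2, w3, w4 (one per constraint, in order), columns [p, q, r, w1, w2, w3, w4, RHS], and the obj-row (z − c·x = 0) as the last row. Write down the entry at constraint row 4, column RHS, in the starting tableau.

19

The RHS of constraint 4 is b_4 = 19.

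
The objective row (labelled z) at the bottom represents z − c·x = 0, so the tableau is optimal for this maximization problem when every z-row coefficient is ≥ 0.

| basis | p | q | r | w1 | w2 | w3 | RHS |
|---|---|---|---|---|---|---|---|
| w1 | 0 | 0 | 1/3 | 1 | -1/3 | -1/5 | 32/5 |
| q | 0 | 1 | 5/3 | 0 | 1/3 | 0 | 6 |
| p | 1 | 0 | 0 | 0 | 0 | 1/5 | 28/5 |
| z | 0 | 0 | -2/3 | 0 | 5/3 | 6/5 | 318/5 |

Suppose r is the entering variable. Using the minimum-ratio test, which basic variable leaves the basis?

q

Column r entries and ratios — w1: (32/5)/(1/3) = 96/5; q: 6/(5/3) = 18/5; p: 0 ≤ 0, skip.
Smallest ratio is 18/5 in the row of q, so q leaves.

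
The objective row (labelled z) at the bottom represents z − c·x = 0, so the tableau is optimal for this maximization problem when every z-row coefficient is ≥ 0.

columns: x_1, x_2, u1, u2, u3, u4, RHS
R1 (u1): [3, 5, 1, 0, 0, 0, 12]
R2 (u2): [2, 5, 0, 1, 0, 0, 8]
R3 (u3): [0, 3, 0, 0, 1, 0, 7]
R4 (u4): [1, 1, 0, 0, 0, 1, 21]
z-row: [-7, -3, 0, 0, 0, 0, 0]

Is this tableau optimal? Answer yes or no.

The z-row has a negative entry -7 in column x_1, so it is not optimal.

no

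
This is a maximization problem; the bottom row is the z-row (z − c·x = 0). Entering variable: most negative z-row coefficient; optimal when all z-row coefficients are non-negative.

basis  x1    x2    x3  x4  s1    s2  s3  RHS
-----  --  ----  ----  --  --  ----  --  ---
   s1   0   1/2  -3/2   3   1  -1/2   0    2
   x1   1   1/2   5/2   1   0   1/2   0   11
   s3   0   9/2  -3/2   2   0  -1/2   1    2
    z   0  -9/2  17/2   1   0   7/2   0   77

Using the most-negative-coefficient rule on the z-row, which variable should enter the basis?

x2

Negative z-row entries: x2: -9/2.
The most negative is -9/2 in column x2, so x2 enters.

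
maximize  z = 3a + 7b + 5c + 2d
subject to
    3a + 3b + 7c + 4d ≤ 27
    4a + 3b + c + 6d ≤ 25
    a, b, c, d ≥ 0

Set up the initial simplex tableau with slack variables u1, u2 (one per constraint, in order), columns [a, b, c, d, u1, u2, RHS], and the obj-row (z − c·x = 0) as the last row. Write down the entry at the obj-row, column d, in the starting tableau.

-2

The obj-row carries the negated objective coefficients: the d entry is -2.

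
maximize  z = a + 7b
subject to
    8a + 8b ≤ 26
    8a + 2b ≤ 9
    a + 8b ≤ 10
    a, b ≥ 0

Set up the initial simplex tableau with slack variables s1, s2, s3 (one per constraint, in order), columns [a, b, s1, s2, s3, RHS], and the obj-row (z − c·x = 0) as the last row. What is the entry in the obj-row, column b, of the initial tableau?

-7

The obj-row carries the negated objective coefficients: the b entry is -7.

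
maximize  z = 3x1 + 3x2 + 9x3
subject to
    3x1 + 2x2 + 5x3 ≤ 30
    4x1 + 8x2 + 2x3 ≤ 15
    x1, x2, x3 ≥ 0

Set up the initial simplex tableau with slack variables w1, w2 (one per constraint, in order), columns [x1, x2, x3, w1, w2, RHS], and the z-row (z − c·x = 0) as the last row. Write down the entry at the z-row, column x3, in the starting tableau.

-9

The z-row carries the negated objective coefficients: the x3 entry is -9.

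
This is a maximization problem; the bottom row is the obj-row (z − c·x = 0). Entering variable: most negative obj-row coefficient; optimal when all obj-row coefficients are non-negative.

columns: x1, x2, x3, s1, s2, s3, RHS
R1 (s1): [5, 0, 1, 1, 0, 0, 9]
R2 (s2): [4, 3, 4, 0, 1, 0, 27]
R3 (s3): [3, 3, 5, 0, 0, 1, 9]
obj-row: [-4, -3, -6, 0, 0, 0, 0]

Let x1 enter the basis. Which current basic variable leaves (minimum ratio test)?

Column x1 entries and ratios — s1: 9/5 = 9/5; s2: 27/4 = 27/4; s3: 9/3 = 3.
Smallest ratio is 9/5 in the row of s1, so s1 leaves.

s1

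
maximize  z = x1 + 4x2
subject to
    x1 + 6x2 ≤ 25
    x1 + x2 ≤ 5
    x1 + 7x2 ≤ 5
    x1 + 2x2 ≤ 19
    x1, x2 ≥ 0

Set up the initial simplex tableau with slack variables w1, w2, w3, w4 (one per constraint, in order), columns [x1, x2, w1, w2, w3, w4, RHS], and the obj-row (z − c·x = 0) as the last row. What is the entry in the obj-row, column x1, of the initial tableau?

-1

The obj-row carries the negated objective coefficients: the x1 entry is -1.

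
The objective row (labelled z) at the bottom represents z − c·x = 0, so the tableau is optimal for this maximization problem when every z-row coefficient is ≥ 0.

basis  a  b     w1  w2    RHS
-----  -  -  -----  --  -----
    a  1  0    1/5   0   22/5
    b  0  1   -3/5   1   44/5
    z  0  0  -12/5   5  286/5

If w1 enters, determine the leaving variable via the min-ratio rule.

Column w1 entries and ratios — a: (22/5)/(1/5) = 22; b: -3/5 ≤ 0, skip.
Smallest ratio is 22 in the row of a, so a leaves.

a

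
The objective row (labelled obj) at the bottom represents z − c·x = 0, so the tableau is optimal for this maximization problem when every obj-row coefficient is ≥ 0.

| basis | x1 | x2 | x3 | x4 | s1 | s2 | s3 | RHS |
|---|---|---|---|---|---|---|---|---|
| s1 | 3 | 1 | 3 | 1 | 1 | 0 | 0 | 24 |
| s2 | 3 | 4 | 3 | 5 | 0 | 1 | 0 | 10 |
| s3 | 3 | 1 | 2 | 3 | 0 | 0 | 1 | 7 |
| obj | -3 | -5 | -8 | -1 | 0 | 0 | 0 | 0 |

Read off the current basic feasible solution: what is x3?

x3 is not in the basis, so in the current basic feasible solution x3 = 0.

0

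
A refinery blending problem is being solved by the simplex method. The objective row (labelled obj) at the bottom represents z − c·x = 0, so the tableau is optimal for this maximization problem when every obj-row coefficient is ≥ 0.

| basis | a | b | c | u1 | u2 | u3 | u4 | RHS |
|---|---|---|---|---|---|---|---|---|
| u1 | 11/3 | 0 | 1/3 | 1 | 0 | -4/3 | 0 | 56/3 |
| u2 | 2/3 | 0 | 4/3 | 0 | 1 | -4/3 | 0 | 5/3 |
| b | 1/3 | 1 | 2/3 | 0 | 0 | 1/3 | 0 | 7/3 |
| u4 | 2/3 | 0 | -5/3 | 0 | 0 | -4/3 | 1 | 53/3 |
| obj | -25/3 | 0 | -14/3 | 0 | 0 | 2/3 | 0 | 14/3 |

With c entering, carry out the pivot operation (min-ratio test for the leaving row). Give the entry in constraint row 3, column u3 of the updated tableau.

Ratio test on column c — row 1: (56/3)/(1/3) = 56; row 2: (5/3)/(4/3) = 5/4; row 3: (7/3)/(2/3) = 7/2; row 4: entry -5/3 ≤ 0. Minimum is 5/4 at row 2 (u2 leaves); pivot element 4/3.
Divide row 2 by 4/3; eliminate column c from the other rows.
Row 3 update in column u3: 1/3 − (2/3)·(-1) = 1.

1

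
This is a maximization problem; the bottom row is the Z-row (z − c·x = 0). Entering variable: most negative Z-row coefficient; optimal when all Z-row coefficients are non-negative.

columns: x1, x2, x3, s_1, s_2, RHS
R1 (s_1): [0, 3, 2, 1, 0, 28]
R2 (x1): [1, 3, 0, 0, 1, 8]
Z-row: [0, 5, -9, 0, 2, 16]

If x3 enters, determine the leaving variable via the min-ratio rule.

Column x3 entries and ratios — s_1: 28/2 = 14; x1: 0 ≤ 0, skip.
Smallest ratio is 14 in the row of s_1, so s_1 leaves.

s_1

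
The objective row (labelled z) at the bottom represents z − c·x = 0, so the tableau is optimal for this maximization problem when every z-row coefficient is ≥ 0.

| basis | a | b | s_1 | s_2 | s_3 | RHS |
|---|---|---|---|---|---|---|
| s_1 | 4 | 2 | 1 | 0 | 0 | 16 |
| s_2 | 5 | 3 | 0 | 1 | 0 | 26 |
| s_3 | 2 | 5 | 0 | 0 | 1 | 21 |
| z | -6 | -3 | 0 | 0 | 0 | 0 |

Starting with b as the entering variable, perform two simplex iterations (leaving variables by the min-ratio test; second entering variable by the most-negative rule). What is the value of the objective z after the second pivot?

24

Ratio test on column b — row 1: 16/2 = 8; row 2: 26/3 = 26/3; row 3: 21/5 = 21/5. Minimum is 21/5 at row 3 (s_3 leaves); pivot element 5.
Pivot on row 3; the z-row RHS becomes 0 − (-3)·(21/5) = 63/5.
Next entering variable (most negative z-row entry -24/5): a.
Ratio test on column a — row 1: (38/5)/(16/5) = 19/8; row 2: (67/5)/(19/5) = 67/19; row 3: (21/5)/(2/5) = 21/2. Minimum is 19/8 at row 1 (s_1 leaves); pivot element 16/5.
After the second pivot the z-row RHS is 63/5 − (-24/5)·(19/8) = 24.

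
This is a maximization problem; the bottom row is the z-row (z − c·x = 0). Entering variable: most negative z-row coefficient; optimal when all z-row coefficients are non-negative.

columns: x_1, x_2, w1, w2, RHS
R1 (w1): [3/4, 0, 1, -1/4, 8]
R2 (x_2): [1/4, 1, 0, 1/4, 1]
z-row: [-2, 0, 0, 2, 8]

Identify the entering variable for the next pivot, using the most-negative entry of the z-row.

x_1

Negative z-row entries: x_1: -2.
The most negative is -2 in column x_1, so x_1 enters.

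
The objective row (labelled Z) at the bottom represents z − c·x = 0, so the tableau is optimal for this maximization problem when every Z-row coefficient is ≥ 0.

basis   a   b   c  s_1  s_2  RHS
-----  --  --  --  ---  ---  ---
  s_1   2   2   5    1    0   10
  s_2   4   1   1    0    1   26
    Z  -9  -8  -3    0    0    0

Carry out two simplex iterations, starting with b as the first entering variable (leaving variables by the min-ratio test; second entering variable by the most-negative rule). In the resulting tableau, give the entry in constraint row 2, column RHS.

Ratio test on column b — row 1: 10/2 = 5; row 2: 26/1 = 26. Minimum is 5 at row 1 (s_1 leaves); pivot element 2.
Divide row 1 by 2; eliminate column b from the other rows.
Second iteration: most negative Z-row entry is -1 in column a, so a enters.
Ratio test on column a — row 1: 5/1 = 5; row 2: 21/3 = 7. Minimum is 5 at row 1 (b leaves); pivot element 1.
Divide row 1 by 1; eliminate column a from the other rows.
After both pivots, the entry at constraint row 2, column RHS is 6.

6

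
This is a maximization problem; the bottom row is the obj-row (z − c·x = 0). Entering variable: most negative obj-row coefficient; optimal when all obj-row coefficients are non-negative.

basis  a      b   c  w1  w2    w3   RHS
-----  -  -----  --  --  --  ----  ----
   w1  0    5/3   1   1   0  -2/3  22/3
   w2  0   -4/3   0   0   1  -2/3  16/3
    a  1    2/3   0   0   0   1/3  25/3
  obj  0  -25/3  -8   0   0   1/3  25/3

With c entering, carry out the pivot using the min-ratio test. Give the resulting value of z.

Ratio test on column c — row 1: (22/3)/1 = 22/3; row 2: entry 0 ≤ 0; row 3: entry 0 ≤ 0. Minimum is 22/3 at row 1 (w1 leaves); pivot element 1.
Pivot on row 1; the obj-row RHS becomes 25/3 − (-8)·(22/3) = 67.

67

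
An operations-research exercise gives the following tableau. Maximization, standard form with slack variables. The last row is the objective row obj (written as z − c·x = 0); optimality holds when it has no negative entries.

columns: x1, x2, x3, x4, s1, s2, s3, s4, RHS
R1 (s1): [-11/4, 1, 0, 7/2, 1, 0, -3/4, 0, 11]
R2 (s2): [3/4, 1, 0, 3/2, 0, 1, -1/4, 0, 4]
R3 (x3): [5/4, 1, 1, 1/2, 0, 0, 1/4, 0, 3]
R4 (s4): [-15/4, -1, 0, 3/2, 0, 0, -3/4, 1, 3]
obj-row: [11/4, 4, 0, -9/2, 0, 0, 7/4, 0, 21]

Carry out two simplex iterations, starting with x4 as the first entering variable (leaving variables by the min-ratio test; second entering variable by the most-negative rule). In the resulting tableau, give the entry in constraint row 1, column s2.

-4/3

Ratio test on column x4 — row 1: 11/(7/2) = 22/7; row 2: 4/(3/2) = 8/3; row 3: 3/(1/2) = 6; row 4: 3/(3/2) = 2. Minimum is 2 at row 4 (s4 leaves); pivot element 3/2.
Divide row 4 by 3/2; eliminate column x4 from the other rows.
Second iteration: most negative obj-row entry is -17/2 in column x1, so x1 enters.
Ratio test on column x1 — row 1: 4/6 = 2/3; row 2: 1/(9/2) = 2/9; row 3: 2/(5/2) = 4/5; row 4: entry -5/2 ≤ 0. Minimum is 2/9 at row 2 (s2 leaves); pivot element 9/2.
Divide row 2 by 9/2; eliminate column x1 from the other rows.
After both pivots, the entry at constraint row 1, column s2 is -4/3.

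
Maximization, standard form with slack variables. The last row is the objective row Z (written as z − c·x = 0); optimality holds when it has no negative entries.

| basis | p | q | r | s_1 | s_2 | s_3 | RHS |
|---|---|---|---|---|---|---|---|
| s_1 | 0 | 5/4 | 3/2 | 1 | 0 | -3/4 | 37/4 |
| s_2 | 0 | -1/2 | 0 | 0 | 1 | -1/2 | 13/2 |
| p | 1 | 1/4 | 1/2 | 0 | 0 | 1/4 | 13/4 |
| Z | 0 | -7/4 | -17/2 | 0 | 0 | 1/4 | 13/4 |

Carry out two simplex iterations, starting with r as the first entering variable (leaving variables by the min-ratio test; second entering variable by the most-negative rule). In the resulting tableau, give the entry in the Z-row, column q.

4

Ratio test on column r — row 1: (37/4)/(3/2) = 37/6; row 2: entry 0 ≤ 0; row 3: (13/4)/(1/2) = 13/2. Minimum is 37/6 at row 1 (s_1 leaves); pivot element 3/2.
Divide row 1 by 3/2; eliminate column r from the other rows.
Second iteration: most negative Z-row entry is -4 in column s_3, so s_3 enters.
Ratio test on column s_3 — row 1: entry -1/2 ≤ 0; row 2: entry -1/2 ≤ 0; row 3: (1/6)/(1/2) = 1/3. Minimum is 1/3 at row 3 (p leaves); pivot element 1/2.
Divide row 3 by 1/2; eliminate column s_3 from the other rows.
After both pivots, the entry at the Z-row, column q is 4.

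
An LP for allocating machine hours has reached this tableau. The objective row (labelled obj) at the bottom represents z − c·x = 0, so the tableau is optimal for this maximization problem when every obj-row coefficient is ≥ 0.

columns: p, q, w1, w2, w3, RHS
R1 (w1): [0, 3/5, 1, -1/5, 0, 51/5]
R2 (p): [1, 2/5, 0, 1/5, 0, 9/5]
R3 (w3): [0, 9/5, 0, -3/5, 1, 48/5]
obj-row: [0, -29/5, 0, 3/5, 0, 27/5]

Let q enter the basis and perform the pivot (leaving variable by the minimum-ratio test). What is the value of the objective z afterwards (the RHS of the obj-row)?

63/2

Ratio test on column q — row 1: (51/5)/(3/5) = 17; row 2: (9/5)/(2/5) = 9/2; row 3: (48/5)/(9/5) = 16/3. Minimum is 9/2 at row 2 (p leaves); pivot element 2/5.
Pivot on row 2; the obj-row RHS becomes 27/5 − (-29/5)·(9/2) = 63/2.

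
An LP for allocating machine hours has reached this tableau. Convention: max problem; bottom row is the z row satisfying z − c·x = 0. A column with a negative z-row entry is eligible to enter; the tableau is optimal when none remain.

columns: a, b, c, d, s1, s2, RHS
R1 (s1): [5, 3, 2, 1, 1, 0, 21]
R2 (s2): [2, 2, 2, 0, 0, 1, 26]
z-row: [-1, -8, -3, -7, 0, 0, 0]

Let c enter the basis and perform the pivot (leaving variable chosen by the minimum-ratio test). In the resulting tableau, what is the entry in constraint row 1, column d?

1/2

Ratio test on column c — row 1: 21/2 = 21/2; row 2: 26/2 = 13. Minimum is 21/2 at row 1 (s1 leaves); pivot element 2.
Divide row 1 by 2; eliminate column c from the other rows.
In the new row 1, the d entry is the old entry divided by the pivot: 1/2 = 1/2.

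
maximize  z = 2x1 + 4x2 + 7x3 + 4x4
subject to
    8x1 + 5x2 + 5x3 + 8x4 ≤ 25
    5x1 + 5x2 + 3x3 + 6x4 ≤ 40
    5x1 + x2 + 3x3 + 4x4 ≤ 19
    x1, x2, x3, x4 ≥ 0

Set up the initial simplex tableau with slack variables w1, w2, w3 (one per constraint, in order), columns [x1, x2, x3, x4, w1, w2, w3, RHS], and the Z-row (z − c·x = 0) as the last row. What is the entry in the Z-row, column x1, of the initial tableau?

-2

The Z-row carries the negated objective coefficients: the x1 entry is -2.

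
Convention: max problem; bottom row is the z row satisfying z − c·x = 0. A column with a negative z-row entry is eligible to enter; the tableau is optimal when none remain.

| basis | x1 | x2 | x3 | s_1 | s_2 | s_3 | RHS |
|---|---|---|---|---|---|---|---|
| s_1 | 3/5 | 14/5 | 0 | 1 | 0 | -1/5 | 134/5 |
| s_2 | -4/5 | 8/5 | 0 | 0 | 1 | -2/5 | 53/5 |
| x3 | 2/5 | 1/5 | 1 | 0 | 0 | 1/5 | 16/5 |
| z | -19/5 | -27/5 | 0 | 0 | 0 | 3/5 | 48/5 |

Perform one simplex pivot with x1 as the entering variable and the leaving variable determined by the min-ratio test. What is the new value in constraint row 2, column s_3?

0

Ratio test on column x1 — row 1: (134/5)/(3/5) = 134/3; row 2: entry -4/5 ≤ 0; row 3: (16/5)/(2/5) = 8. Minimum is 8 at row 3 (x3 leaves); pivot element 2/5.
Divide row 3 by 2/5; eliminate column x1 from the other rows.
Row 2 update in column s_3: -2/5 − (-4/5)·(1/2) = 0.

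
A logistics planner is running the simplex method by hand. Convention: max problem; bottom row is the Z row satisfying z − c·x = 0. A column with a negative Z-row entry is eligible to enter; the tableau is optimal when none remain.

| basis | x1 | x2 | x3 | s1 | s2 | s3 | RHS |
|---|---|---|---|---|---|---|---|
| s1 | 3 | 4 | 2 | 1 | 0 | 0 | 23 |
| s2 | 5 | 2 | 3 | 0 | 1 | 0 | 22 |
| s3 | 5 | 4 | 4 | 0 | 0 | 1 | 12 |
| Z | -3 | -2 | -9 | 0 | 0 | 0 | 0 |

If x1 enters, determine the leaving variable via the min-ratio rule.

Column x1 entries and ratios — s1: 23/3 = 23/3; s2: 22/5 = 22/5; s3: 12/5 = 12/5.
Smallest ratio is 12/5 in the row of s3, so s3 leaves.

s3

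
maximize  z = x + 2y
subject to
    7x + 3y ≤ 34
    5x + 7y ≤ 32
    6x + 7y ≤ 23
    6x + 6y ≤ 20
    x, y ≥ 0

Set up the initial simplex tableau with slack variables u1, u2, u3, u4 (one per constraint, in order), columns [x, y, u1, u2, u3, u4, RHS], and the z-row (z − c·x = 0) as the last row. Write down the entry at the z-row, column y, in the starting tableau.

The z-row carries the negated objective coefficients: the y entry is -2.

-2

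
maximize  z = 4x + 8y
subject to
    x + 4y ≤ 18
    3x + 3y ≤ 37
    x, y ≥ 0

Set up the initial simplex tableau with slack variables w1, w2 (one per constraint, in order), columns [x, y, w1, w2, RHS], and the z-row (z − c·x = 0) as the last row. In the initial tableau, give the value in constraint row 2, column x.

3

Constraint 2 has coefficient 3 on x.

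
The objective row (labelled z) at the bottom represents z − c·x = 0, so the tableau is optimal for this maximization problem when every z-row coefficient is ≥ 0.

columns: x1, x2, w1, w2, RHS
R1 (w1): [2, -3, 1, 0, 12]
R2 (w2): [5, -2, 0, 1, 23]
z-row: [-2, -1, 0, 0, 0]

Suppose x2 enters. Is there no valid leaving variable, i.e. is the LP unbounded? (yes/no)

yes

Every constraint-row entry in column x2 is ≤ 0, so increasing x2 is unbounded.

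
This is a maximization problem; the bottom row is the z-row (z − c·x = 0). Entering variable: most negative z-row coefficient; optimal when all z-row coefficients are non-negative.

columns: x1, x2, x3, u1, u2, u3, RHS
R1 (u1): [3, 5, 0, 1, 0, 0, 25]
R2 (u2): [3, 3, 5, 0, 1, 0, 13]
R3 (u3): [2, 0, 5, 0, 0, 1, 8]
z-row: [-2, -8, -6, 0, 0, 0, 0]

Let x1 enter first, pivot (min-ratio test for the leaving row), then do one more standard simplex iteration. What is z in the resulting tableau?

Ratio test on column x1 — row 1: 25/3 = 25/3; row 2: 13/3 = 13/3; row 3: 8/2 = 4. Minimum is 4 at row 3 (u3 leaves); pivot element 2.
Pivot on row 3; the z-row RHS becomes 0 − (-2)·4 = 8.
Next entering variable (most negative z-row entry -8): x2.
Ratio test on column x2 — row 1: 13/5 = 13/5; row 2: 1/3 = 1/3; row 3: entry 0 ≤ 0. Minimum is 1/3 at row 2 (u2 leaves); pivot element 3.
After the second pivot the z-row RHS is 8 − (-8)·(1/3) = 32/3.

32/3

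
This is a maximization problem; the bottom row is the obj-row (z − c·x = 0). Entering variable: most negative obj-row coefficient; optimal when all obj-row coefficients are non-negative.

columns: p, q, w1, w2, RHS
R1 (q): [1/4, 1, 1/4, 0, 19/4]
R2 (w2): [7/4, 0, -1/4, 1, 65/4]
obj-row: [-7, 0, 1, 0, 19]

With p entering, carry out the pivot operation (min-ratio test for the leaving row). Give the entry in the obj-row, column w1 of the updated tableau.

Ratio test on column p — row 1: (19/4)/(1/4) = 19; row 2: (65/4)/(7/4) = 65/7. Minimum is 65/7 at row 2 (w2 leaves); pivot element 7/4.
Divide row 2 by 7/4; eliminate column p from the other rows.
obj-row update in column w1: 1 − (-7)·(-1/7) = 0.

0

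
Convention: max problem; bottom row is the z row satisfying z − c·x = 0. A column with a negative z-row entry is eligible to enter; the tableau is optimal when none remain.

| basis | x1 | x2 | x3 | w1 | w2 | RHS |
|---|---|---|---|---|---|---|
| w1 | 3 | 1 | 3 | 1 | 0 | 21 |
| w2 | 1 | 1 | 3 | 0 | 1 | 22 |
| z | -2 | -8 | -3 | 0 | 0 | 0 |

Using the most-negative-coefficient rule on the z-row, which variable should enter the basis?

x2

Negative z-row entries: x1: -2, x2: -8, x3: -3.
The most negative is -8 in column x2, so x2 enters.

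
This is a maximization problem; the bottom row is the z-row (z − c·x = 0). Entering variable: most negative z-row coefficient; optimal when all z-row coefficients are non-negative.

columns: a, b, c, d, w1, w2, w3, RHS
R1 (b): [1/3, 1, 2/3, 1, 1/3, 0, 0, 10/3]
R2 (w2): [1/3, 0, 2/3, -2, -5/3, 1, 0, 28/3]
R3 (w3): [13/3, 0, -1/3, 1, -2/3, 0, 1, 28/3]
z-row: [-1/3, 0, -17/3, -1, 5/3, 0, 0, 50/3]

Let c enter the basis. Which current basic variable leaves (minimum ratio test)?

Column c entries and ratios — b: (10/3)/(2/3) = 5; w2: (28/3)/(2/3) = 14; w3: -1/3 ≤ 0, skip.
Smallest ratio is 5 in the row of b, so b leaves.

b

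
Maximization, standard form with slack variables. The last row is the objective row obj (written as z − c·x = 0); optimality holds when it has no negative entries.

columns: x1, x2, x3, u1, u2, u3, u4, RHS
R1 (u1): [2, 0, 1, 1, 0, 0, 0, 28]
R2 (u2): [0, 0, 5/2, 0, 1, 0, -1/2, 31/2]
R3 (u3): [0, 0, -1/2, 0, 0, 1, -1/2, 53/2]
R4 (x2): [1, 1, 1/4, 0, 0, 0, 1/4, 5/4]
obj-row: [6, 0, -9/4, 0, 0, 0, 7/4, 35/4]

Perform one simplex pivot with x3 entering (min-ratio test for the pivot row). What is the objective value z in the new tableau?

20

Ratio test on column x3 — row 1: 28/1 = 28; row 2: (31/2)/(5/2) = 31/5; row 3: entry -1/2 ≤ 0; row 4: (5/4)/(1/4) = 5. Minimum is 5 at row 4 (x2 leaves); pivot element 1/4.
Pivot on row 4; the obj-row RHS becomes 35/4 − (-9/4)·5 = 20.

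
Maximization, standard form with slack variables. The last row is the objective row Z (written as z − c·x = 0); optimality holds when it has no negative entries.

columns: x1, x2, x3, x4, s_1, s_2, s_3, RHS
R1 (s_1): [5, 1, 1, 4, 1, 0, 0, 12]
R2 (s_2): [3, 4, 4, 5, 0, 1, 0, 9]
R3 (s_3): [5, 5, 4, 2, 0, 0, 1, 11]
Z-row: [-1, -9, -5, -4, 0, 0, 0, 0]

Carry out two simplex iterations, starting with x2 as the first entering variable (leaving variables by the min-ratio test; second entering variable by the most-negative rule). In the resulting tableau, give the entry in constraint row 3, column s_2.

Ratio test on column x2 — row 1: 12/1 = 12; row 2: 9/4 = 9/4; row 3: 11/5 = 11/5. Minimum is 11/5 at row 3 (s_3 leaves); pivot element 5.
Divide row 3 by 5; eliminate column x2 from the other rows.
Second iteration: most negative Z-row entry is -2/5 in column x4, so x4 enters.
Ratio test on column x4 — row 1: (49/5)/(18/5) = 49/18; row 2: (1/5)/(17/5) = 1/17; row 3: (11/5)/(2/5) = 11/2. Minimum is 1/17 at row 2 (s_2 leaves); pivot element 17/5.
Divide row 2 by 17/5; eliminate column x4 from the other rows.
After both pivots, the entry at constraint row 3, column s_2 is -2/17.

-2/17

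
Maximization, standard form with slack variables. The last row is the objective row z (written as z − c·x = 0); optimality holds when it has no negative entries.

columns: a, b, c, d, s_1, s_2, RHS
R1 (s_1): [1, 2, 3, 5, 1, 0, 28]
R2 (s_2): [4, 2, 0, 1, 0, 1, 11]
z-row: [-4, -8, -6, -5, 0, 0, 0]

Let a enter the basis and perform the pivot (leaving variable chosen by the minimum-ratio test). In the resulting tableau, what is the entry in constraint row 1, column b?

3/2

Ratio test on column a — row 1: 28/1 = 28; row 2: 11/4 = 11/4. Minimum is 11/4 at row 2 (s_2 leaves); pivot element 4.
Divide row 2 by 4; eliminate column a from the other rows.
Row 1 update in column b: 2 − 1·(1/2) = 3/2.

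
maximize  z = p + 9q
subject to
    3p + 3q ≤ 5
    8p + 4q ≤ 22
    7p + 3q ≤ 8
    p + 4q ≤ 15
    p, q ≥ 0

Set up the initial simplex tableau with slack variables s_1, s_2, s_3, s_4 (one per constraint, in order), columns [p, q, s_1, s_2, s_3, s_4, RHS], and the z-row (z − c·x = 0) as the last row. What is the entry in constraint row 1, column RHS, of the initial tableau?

5

The RHS of constraint 1 is b_1 = 5.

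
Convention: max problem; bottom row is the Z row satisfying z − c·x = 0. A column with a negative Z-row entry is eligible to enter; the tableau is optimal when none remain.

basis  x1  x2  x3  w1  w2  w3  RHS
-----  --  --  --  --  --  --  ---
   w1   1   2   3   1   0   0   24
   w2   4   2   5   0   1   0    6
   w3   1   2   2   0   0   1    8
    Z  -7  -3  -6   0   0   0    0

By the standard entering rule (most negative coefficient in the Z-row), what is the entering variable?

x1

Negative Z-row entries: x1: -7, x2: -3, x3: -6.
The most negative is -7 in column x1, so x1 enters.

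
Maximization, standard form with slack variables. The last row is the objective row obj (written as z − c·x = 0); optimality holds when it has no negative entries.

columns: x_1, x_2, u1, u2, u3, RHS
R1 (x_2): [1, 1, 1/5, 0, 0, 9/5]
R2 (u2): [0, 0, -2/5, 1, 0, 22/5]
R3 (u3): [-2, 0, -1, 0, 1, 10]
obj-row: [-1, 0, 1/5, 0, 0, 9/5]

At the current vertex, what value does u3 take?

u3 is basic (row 3); its value is the RHS of that row, 10.

10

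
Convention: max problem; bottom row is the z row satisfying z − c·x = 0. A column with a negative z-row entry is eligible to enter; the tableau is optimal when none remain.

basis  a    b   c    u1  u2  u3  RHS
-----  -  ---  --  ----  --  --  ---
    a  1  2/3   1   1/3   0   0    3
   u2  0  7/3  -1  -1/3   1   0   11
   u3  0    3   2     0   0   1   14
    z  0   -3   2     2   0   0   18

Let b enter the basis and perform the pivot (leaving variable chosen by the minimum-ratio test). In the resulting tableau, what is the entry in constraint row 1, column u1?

1/2

Ratio test on column b — row 1: 3/(2/3) = 9/2; row 2: 11/(7/3) = 33/7; row 3: 14/3 = 14/3. Minimum is 9/2 at row 1 (a leaves); pivot element 2/3.
Divide row 1 by 2/3; eliminate column b from the other rows.
In the new row 1, the u1 entry is the old entry divided by the pivot: (1/3)/(2/3) = 1/2.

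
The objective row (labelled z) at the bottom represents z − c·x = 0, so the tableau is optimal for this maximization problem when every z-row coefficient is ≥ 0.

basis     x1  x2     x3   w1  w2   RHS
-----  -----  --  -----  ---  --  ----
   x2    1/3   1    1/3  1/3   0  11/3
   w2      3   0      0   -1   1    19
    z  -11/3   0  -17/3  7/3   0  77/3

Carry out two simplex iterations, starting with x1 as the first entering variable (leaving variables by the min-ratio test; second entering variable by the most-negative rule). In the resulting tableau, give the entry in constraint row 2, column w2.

1/3

Ratio test on column x1 — row 1: (11/3)/(1/3) = 11; row 2: 19/3 = 19/3. Minimum is 19/3 at row 2 (w2 leaves); pivot element 3.
Divide row 2 by 3; eliminate column x1 from the other rows.
Second iteration: most negative z-row entry is -17/3 in column x3, so x3 enters.
Ratio test on column x3 — row 1: (14/9)/(1/3) = 14/3; row 2: entry 0 ≤ 0. Minimum is 14/3 at row 1 (x2 leaves); pivot element 1/3.
Divide row 1 by 1/3; eliminate column x3 from the other rows.
After both pivots, the entry at constraint row 2, column w2 is 1/3.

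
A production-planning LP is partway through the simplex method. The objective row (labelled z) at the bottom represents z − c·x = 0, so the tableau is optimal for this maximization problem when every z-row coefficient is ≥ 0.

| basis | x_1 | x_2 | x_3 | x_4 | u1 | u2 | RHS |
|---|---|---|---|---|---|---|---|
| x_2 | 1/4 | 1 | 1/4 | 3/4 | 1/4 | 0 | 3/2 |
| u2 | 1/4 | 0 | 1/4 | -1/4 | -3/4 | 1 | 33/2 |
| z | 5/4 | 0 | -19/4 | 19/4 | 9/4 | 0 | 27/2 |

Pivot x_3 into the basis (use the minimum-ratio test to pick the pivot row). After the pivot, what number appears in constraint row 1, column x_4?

3

Ratio test on column x_3 — row 1: (3/2)/(1/4) = 6; row 2: (33/2)/(1/4) = 66. Minimum is 6 at row 1 (x_2 leaves); pivot element 1/4.
Divide row 1 by 1/4; eliminate column x_3 from the other rows.
In the new row 1, the x_4 entry is the old entry divided by the pivot: (3/4)/(1/4) = 3.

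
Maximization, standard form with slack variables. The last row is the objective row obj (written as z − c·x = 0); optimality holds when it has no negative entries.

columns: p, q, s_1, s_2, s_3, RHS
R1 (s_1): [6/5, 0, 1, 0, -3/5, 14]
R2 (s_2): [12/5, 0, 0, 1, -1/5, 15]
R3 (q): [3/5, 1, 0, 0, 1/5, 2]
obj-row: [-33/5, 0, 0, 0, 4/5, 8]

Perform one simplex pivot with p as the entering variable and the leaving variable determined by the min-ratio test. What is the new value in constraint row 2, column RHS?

7

Ratio test on column p — row 1: 14/(6/5) = 35/3; row 2: 15/(12/5) = 25/4; row 3: 2/(3/5) = 10/3. Minimum is 10/3 at row 3 (q leaves); pivot element 3/5.
Divide row 3 by 3/5; eliminate column p from the other rows.
Row 2 update in column RHS: 15 − (12/5)·(10/3) = 7.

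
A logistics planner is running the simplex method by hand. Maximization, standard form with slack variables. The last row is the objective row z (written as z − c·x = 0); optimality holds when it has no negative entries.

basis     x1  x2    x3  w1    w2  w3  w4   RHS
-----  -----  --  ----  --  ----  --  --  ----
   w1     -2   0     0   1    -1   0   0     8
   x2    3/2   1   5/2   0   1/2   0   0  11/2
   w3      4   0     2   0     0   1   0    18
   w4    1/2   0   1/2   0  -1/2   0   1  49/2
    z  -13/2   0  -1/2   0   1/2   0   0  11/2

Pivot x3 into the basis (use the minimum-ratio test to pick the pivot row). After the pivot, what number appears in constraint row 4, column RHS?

117/5

Ratio test on column x3 — row 1: entry 0 ≤ 0; row 2: (11/2)/(5/2) = 11/5; row 3: 18/2 = 9; row 4: (49/2)/(1/2) = 49. Minimum is 11/5 at row 2 (x2 leaves); pivot element 5/2.
Divide row 2 by 5/2; eliminate column x3 from the other rows.
Row 4 update in column RHS: 49/2 − (1/2)·(11/5) = 117/5.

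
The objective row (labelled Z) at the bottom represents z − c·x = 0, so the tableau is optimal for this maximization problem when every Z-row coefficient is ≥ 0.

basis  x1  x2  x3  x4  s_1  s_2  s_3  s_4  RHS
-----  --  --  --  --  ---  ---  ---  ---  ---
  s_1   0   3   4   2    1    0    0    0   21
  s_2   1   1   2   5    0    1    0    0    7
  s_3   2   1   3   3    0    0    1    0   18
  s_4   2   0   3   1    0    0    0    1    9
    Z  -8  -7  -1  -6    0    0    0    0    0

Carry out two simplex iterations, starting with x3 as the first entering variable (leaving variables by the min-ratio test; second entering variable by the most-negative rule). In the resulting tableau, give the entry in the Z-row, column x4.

Ratio test on column x3 — row 1: 21/4 = 21/4; row 2: 7/2 = 7/2; row 3: 18/3 = 6; row 4: 9/3 = 3. Minimum is 3 at row 4 (s_4 leaves); pivot element 3.
Divide row 4 by 3; eliminate column x3 from the other rows.
Second iteration: most negative Z-row entry is -22/3 in column x1, so x1 enters.
Ratio test on column x1 — row 1: entry -8/3 ≤ 0; row 2: entry -1/3 ≤ 0; row 3: entry 0 ≤ 0; row 4: 3/(2/3) = 9/2. Minimum is 9/2 at row 4 (x3 leaves); pivot element 2/3.
Divide row 4 by 2/3; eliminate column x1 from the other rows.
After both pivots, the entry at the Z-row, column x4 is -2.

-2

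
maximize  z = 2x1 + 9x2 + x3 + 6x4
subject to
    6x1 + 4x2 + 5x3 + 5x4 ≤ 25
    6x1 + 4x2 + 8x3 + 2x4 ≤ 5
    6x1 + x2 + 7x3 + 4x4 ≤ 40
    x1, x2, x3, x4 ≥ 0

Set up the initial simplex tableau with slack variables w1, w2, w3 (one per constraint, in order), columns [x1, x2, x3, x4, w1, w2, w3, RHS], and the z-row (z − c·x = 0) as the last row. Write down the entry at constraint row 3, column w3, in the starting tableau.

Slack w3 belongs to constraint 3; its column is the unit vector e_3, so the entry in row 3 is 1.

1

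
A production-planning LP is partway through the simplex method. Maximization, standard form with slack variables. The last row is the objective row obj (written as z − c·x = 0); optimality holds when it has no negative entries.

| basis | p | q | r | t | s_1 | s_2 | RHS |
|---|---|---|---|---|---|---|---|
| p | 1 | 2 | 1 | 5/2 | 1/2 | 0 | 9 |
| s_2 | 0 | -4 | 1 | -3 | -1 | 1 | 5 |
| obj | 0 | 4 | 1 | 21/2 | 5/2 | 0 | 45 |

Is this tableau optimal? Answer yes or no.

yes

Every obj-row coefficient is ≥ 0, so the tableau is optimal.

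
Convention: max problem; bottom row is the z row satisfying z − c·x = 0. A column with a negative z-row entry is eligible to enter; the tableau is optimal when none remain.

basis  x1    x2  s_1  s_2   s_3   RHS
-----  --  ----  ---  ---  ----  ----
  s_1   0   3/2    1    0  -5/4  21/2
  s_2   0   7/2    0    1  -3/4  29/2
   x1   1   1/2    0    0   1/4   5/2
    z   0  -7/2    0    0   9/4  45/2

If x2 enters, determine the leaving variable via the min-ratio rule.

Column x2 entries and ratios — s_1: (21/2)/(3/2) = 7; s_2: (29/2)/(7/2) = 29/7; x1: (5/2)/(1/2) = 5.
Smallest ratio is 29/7 in the row of s_2, so s_2 leaves.

s_2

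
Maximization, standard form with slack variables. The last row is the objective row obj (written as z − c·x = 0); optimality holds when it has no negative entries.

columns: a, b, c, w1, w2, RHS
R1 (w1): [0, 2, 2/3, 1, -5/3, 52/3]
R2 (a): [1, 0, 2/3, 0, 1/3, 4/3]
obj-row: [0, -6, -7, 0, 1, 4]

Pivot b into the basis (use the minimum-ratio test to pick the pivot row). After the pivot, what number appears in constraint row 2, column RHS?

4/3

Ratio test on column b — row 1: (52/3)/2 = 26/3; row 2: entry 0 ≤ 0. Minimum is 26/3 at row 1 (w1 leaves); pivot element 2.
Divide row 1 by 2; eliminate column b from the other rows.
Row 2 update in column RHS: 4/3 − 0·(26/3) = 4/3.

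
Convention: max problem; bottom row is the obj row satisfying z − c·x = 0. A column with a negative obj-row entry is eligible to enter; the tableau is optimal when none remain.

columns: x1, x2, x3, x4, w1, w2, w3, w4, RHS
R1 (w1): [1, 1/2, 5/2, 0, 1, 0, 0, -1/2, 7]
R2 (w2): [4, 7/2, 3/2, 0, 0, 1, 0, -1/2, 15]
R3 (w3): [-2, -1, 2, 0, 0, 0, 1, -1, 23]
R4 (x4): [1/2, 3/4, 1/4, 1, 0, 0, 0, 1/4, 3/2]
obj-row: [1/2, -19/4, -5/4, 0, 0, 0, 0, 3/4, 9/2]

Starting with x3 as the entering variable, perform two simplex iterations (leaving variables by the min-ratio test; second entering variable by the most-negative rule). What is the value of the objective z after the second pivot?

92/7

Ratio test on column x3 — row 1: 7/(5/2) = 14/5; row 2: 15/(3/2) = 10; row 3: 23/2 = 23/2; row 4: (3/2)/(1/4) = 6. Minimum is 14/5 at row 1 (w1 leaves); pivot element 5/2.
Pivot on row 1; the obj-row RHS becomes 9/2 − (-5/4)·(14/5) = 8.
Next entering variable (most negative obj-row entry -9/2): x2.
Ratio test on column x2 — row 1: (14/5)/(1/5) = 14; row 2: (54/5)/(16/5) = 27/8; row 3: entry -7/5 ≤ 0; row 4: (4/5)/(7/10) = 8/7. Minimum is 8/7 at row 4 (x4 leaves); pivot element 7/10.
After the second pivot the obj-row RHS is 8 − (-9/2)·(8/7) = 92/7.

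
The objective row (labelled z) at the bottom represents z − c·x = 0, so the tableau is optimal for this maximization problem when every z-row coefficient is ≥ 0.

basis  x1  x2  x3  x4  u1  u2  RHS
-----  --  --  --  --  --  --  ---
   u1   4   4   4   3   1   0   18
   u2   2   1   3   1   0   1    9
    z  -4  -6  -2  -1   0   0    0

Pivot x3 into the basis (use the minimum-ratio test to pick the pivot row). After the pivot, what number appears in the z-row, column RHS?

6

Ratio test on column x3 — row 1: 18/4 = 9/2; row 2: 9/3 = 3. Minimum is 3 at row 2 (u2 leaves); pivot element 3.
Divide row 2 by 3; eliminate column x3 from the other rows.
z-row update in column RHS: 0 − (-2)·3 = 6.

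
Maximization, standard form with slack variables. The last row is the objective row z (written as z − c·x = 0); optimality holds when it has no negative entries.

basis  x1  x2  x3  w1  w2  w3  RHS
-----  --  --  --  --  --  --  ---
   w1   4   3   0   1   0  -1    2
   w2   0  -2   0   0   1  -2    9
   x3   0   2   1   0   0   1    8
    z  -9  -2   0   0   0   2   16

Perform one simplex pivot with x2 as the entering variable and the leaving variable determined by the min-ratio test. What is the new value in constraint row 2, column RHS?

Ratio test on column x2 — row 1: 2/3 = 2/3; row 2: entry -2 ≤ 0; row 3: 8/2 = 4. Minimum is 2/3 at row 1 (w1 leaves); pivot element 3.
Divide row 1 by 3; eliminate column x2 from the other rows.
Row 2 update in column RHS: 9 − (-2)·(2/3) = 31/3.

31/3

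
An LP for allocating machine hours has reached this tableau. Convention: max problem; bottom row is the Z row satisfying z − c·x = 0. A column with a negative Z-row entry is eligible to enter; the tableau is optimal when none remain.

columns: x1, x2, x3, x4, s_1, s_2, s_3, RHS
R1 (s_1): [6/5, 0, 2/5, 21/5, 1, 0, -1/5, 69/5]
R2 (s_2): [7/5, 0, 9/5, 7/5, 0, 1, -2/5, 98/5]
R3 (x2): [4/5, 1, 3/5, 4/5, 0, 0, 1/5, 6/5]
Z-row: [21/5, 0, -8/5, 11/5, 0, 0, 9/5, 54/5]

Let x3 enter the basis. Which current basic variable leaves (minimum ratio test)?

x2

Column x3 entries and ratios — s_1: (69/5)/(2/5) = 69/2; s_2: (98/5)/(9/5) = 98/9; x2: (6/5)/(3/5) = 2.
Smallest ratio is 2 in the row of x2, so x2 leaves.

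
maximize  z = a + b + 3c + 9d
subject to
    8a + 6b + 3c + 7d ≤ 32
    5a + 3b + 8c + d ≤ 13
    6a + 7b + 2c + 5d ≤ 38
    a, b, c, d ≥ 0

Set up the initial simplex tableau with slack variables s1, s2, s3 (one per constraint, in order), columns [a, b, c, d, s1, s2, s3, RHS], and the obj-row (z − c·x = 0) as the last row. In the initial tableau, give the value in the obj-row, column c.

The obj-row carries the negated objective coefficients: the c entry is -3.

-3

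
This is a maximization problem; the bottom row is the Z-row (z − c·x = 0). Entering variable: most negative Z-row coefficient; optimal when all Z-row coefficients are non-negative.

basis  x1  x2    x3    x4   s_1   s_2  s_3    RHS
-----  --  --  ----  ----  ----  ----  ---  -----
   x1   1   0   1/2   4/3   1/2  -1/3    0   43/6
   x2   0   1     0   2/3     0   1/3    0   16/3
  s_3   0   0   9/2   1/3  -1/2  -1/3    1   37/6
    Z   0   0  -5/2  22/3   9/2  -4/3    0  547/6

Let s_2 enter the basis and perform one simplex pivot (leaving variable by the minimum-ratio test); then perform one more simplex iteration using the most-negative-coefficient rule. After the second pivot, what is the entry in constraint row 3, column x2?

Ratio test on column s_2 — row 1: entry -1/3 ≤ 0; row 2: (16/3)/(1/3) = 16; row 3: entry -1/3 ≤ 0. Minimum is 16 at row 2 (x2 leaves); pivot element 1/3.
Divide row 2 by 1/3; eliminate column s_2 from the other rows.
Second iteration: most negative Z-row entry is -5/2 in column x3, so x3 enters.
Ratio test on column x3 — row 1: (25/2)/(1/2) = 25; row 2: entry 0 ≤ 0; row 3: (23/2)/(9/2) = 23/9. Minimum is 23/9 at row 3 (s_3 leaves); pivot element 9/2.
Divide row 3 by 9/2; eliminate column x3 from the other rows.
After both pivots, the entry at constraint row 3, column x2 is 2/9.

2/9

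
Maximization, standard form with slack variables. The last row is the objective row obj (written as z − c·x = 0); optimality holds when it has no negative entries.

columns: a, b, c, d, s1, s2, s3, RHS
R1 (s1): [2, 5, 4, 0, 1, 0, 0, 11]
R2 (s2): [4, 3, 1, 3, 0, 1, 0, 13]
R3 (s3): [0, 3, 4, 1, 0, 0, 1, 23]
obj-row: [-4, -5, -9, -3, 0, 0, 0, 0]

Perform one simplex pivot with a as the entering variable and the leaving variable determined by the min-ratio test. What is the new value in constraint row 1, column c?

Ratio test on column a — row 1: 11/2 = 11/2; row 2: 13/4 = 13/4; row 3: entry 0 ≤ 0. Minimum is 13/4 at row 2 (s2 leaves); pivot element 4.
Divide row 2 by 4; eliminate column a from the other rows.
Row 1 update in column c: 4 − 2·(1/4) = 7/2.

7/2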